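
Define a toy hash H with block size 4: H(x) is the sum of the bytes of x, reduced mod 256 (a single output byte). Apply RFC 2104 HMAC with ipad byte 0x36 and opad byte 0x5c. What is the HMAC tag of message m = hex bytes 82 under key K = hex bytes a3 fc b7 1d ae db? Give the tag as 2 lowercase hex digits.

Key hex bytes a3 fc b7 1d ae db is 6 bytes > B = 4, so hash it first: H(key) = fc, then zero-pad to 4 bytes: K' = fc 00 00 00.
K' ⊕ ipad = ca 36 36 36.  K' ⊕ opad = a0 5c 5c 5c.
Inner input = (K'⊕ipad) ∥ m = ca 36 36 36 ∥ 82.
Inner hash: sum = 202+54+54+54+130 = 494; mod 256 = 238 → ee.
Outer input = (K'⊕opad) ∥ inner = a0 5c 5c 5c ∥ ee.
Outer hash (tag): sum = 160+92+92+92+238 = 674; mod 256 = 162 → a2.

a2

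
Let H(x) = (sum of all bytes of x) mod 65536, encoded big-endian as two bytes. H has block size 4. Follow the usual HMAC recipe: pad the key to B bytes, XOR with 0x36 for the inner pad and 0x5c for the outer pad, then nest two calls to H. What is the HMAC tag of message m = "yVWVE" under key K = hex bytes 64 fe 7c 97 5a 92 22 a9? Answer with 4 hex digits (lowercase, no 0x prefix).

Key hex bytes 64 fe 7c 97 5a 92 22 a9 is 8 bytes > B = 4, so hash it first: H(key) = 04 2c, then zero-pad to 4 bytes: K' = 04 2c 00 00.
K' ⊕ ipad = 32 1a 36 36.  K' ⊕ opad = 58 70 5c 5c.
Inner input = (K'⊕ipad) ∥ m = 32 1a 36 36 ∥ 79 56 57 56 45.
Inner hash: sum = 50+26+54+54+121+86+87+86+69 = 633 → 02 79.
Outer input = (K'⊕opad) ∥ inner = 58 70 5c 5c ∥ 02 79.
Outer hash (tag): sum = 88+112+92+92+2+121 = 507 → 01 fb.

01fb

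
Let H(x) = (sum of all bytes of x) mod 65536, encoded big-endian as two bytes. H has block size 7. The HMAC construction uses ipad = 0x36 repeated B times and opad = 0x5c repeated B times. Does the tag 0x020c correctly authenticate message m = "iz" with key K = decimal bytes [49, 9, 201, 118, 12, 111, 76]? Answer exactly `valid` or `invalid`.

invalid

Key decimal bytes [49, 9, 201, 118, 12, 111, 76] = 31 09 c9 76 0c 6f 4c is exactly B = 7 bytes: K' = 31 09 c9 76 0c 6f 4c.
K' ⊕ ipad = 07 3f ff 40 3a 59 7a; K' ⊕ opad = 6d 55 95 2a 50 33 10.
Inner hash: sum = 7+63+255+64+58+89+122+105+122 = 885 → 03 75.
Outer hash (recomputed tag): sum = 109+85+149+42+80+51+16+3+117 = 652 → 02 8c.
Recomputed tag = 028c; claimed = 020c → mismatch.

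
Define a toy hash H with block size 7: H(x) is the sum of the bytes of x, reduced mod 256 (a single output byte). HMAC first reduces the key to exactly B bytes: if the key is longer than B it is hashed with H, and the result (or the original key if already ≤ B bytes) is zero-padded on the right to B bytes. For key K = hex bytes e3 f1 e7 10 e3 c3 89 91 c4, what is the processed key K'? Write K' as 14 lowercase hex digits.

|K| = 9 > B = 7, so first hash the key.
H(K): sum = 227+241+231+16+227+195+137+145+196 = 1615; mod 256 = 79 → 4f.
Zero-pad H(K) = 4f to 7 bytes: K' = 4f 00 00 00 00 00 00.

4f000000000000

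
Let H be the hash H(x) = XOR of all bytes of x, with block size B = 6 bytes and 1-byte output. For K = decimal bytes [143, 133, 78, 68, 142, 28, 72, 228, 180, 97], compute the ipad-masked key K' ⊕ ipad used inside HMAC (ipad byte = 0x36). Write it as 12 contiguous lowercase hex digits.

dd3636363636

Key decimal bytes [143, 133, 78, 68, 142, 28, 72, 228, 180, 97] = 8f 85 4e 44 8e 1c 48 e4 b4 61 is 10 bytes > B = 6, so hash it first: H(key) = eb, then zero-pad to 6 bytes: K' = eb 00 00 00 00 00.
XOR each byte with 0x36: eb⊕36=dd, 00⊕36=36, 00⊕36=36, 00⊕36=36, 00⊕36=36, 00⊕36=36.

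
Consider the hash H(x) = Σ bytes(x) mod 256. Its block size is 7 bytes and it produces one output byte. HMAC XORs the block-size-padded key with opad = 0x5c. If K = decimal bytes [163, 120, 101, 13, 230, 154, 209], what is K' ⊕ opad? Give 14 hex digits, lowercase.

Key decimal bytes [163, 120, 101, 13, 230, 154, 209] = a3 78 65 0d e6 9a d1 is exactly B = 7 bytes: K' = a3 78 65 0d e6 9a d1.
XOR each byte with 0x5c: a3⊕5c=ff, 78⊕5c=24, 65⊕5c=39, 0d⊕5c=51, e6⊕5c=ba, 9a⊕5c=c6, d1⊕5c=8d.

ff243951bac68d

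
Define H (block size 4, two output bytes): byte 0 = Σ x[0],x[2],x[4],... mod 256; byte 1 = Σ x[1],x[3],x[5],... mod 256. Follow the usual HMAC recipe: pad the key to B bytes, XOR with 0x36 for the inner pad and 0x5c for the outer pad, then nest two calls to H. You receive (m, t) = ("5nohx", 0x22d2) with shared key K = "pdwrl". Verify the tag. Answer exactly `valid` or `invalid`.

valid

Key "pdwrl" = 70 64 77 72 6c is 5 bytes > B = 4, so hash it first: H(key) = 53 d6, then zero-pad to 4 bytes: K' = 53 d6 00 00.
K' ⊕ ipad = 65 e0 36 36; K' ⊕ opad = 0f 8a 5c 5c.
Inner hash: even-index sum = 439 mod 256 = 183; odd-index sum = 492 mod 256 = 236 → b7 ec.
Outer hash (recomputed tag): even-index sum = 290 mod 256 = 34; odd-index sum = 466 mod 256 = 210 → 22 d2.
Recomputed tag = 22d2; claimed = 22d2 → match.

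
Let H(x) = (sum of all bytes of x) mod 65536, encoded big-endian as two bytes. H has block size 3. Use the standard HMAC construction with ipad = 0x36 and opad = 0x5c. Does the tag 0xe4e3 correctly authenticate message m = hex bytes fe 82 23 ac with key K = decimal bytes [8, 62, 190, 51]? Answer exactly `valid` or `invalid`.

invalid

Key decimal bytes [8, 62, 190, 51] = 08 3e be 33 is 4 bytes > B = 3, so hash it first: H(key) = 01 37, then zero-pad to 3 bytes: K' = 01 37 00.
K' ⊕ ipad = 37 01 36; K' ⊕ opad = 5d 6b 5c.
Inner hash: sum = 55+1+54+254+130+35+172 = 701 → 02 bd.
Outer hash (recomputed tag): sum = 93+107+92+2+189 = 483 → 01 e3.
Recomputed tag = 01e3; claimed = e4e3 → mismatch.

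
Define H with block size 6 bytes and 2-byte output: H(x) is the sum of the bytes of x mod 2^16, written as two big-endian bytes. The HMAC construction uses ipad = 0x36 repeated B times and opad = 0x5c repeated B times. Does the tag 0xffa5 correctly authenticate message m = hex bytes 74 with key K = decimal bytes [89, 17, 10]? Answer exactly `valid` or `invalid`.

invalid

Key decimal bytes [89, 17, 10] = 59 11 0a is 3 bytes ≤ B = 6; zero-pad to 6 bytes: K' = 59 11 0a 00 00 00.
K' ⊕ ipad = 6f 27 3c 36 36 36; K' ⊕ opad = 05 4d 56 5c 5c 5c.
Inner hash: sum = 111+39+60+54+54+54+116 = 488 → 01 e8.
Outer hash (recomputed tag): sum = 5+77+86+92+92+92+1+232 = 677 → 02 a5.
Recomputed tag = 02a5; claimed = ffa5 → mismatch.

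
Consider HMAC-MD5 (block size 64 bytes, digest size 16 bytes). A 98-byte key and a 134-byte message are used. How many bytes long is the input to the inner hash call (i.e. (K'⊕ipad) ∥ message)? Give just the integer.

Key is 98 > 64 bytes, so it is hashed to 16 bytes then zero-padded to 64: |K'| = 64.
Inner input = (K'⊕ipad) ∥ m → 64 + 134 = 198 bytes.

198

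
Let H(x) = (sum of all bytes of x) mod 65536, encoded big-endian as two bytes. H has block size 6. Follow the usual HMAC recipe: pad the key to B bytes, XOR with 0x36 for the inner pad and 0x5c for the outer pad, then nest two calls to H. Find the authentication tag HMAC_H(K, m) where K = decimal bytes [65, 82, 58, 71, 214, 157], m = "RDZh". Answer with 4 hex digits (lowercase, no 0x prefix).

0236

Key decimal bytes [65, 82, 58, 71, 214, 157] = 41 52 3a 47 d6 9d is exactly B = 6 bytes: K' = 41 52 3a 47 d6 9d.
K' ⊕ ipad = 77 64 0c 71 e0 ab.  K' ⊕ opad = 1d 0e 66 1b 8a c1.
Inner input = (K'⊕ipad) ∥ m = 77 64 0c 71 e0 ab ∥ 52 44 5a 68.
Inner hash: sum = 119+100+12+113+224+171+82+68+90+104 = 1083 → 04 3b.
Outer input = (K'⊕opad) ∥ inner = 1d 0e 66 1b 8a c1 ∥ 04 3b.
Outer hash (tag): sum = 29+14+102+27+138+193+4+59 = 566 → 02 36.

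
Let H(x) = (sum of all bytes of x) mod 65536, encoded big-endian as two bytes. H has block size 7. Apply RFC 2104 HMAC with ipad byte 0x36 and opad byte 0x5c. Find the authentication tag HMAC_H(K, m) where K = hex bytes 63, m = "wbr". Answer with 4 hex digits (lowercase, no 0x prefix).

Key hex bytes 63 is 1 byte ≤ B = 7; zero-pad to 7 bytes: K' = 63 00 00 00 00 00 00.
K' ⊕ ipad = 55 36 36 36 36 36 36.  K' ⊕ opad = 3f 5c 5c 5c 5c 5c 5c.
Inner input = (K'⊕ipad) ∥ m = 55 36 36 36 36 36 36 ∥ 77 62 72.
Inner hash: sum = 85+54+54+54+54+54+54+119+98+114 = 740 → 02 e4.
Outer input = (K'⊕opad) ∥ inner = 3f 5c 5c 5c 5c 5c 5c ∥ 02 e4.
Outer hash (tag): sum = 63+92+92+92+92+92+92+2+228 = 845 → 03 4d.

034d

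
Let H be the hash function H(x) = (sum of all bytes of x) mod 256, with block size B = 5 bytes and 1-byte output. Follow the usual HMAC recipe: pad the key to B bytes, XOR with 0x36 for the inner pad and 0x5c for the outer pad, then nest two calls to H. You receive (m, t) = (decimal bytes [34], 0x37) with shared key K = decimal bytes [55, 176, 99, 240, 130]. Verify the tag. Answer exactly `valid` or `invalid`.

Key decimal bytes [55, 176, 99, 240, 130] = 37 b0 63 f0 82 is exactly B = 5 bytes: K' = 37 b0 63 f0 82.
K' ⊕ ipad = 01 86 55 c6 b4; K' ⊕ opad = 6b ec 3f ac de.
Inner hash: sum = 1+134+85+198+180+34 = 632; mod 256 = 120 → 78.
Outer hash (recomputed tag): sum = 107+236+63+172+222+120 = 920; mod 256 = 152 → 98.
Recomputed tag = 98; claimed = 37 → mismatch.

invalid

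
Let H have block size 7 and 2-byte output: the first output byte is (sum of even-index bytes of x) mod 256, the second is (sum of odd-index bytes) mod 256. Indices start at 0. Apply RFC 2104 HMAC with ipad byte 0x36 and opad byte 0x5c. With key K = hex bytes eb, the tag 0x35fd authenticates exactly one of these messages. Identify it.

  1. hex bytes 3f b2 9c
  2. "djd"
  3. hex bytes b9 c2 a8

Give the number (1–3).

2

Key hex bytes eb is 1 byte ≤ B = 7; zero-pad to 7 bytes: K' = eb 00 00 00 00 00 00.
K' ⊕ ipad = dd 36 36 36 36 36 36; K' ⊕ opad = b7 5c 5c 5c 5c 5c 5c.
m1: inner = H(dd 36 36 36 36 36 36 3f b2 9c) = 31 7d; tag = H(b7 5c 5c 5c 5c 5c 5c 31 7d) = 4845
m2: inner = H(dd 36 36 36 36 36 36 64 6a 64) = e9 6a; tag = H(b7 5c 5c 5c 5c 5c 5c e9 6a) = 35fd ← matches
m3: inner = H(dd 36 36 36 36 36 36 b9 c2 a8) = 41 03; tag = H(b7 5c 5c 5c 5c 5c 5c 41 03) = ce55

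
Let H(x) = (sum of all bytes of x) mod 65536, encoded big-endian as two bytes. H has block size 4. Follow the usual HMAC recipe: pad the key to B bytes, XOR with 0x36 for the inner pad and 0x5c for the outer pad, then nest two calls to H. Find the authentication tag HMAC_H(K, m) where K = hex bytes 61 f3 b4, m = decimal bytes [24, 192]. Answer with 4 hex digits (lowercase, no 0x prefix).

Key hex bytes 61 f3 b4 is 3 bytes ≤ B = 4; zero-pad to 4 bytes: K' = 61 f3 b4 00.
K' ⊕ ipad = 57 c5 82 36.  K' ⊕ opad = 3d af e8 5c.
Inner input = (K'⊕ipad) ∥ m = 57 c5 82 36 ∥ 18 c0.
Inner hash: sum = 87+197+130+54+24+192 = 684 → 02 ac.
Outer input = (K'⊕opad) ∥ inner = 3d af e8 5c ∥ 02 ac.
Outer hash (tag): sum = 61+175+232+92+2+172 = 734 → 02 de.

02de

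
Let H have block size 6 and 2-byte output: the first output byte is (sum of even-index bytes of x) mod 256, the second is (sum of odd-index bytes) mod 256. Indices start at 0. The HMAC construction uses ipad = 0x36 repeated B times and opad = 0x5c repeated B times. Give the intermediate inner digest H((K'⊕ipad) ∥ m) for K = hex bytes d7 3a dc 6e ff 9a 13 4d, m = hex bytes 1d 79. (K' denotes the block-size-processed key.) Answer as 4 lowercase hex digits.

7c9e

Key hex bytes d7 3a dc 6e ff 9a 13 4d is 8 bytes > B = 6, so hash it first: H(key) = c5 8f, then zero-pad to 6 bytes: K' = c5 8f 00 00 00 00.
K' ⊕ ipad = f3 b9 36 36 36 36.
Inner input = f3 b9 36 36 36 36 ∥ 1d 79.
Inner hash: even-index sum = 380 mod 256 = 124; odd-index sum = 414 mod 256 = 158 → 7c 9e.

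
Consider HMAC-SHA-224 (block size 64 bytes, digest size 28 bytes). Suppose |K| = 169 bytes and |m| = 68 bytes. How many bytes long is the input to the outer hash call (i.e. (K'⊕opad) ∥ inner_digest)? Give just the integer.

Key is 169 > 64 bytes, so it is hashed to 28 bytes then zero-padded to 64: |K'| = 64.
Outer input = (K'⊕opad) ∥ H(inner) → 64 + 28 = 92 bytes.

92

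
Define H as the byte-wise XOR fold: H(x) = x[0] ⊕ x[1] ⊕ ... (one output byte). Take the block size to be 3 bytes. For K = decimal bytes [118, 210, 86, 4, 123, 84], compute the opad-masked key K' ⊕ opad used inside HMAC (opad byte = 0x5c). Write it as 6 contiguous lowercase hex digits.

Key decimal bytes [118, 210, 86, 4, 123, 84] = 76 d2 56 04 7b 54 is 6 bytes > B = 3, so hash it first: H(key) = d9, then zero-pad to 3 bytes: K' = d9 00 00.
XOR each byte with 0x5c: d9⊕5c=85, 00⊕5c=5c, 00⊕5c=5c.

855c5c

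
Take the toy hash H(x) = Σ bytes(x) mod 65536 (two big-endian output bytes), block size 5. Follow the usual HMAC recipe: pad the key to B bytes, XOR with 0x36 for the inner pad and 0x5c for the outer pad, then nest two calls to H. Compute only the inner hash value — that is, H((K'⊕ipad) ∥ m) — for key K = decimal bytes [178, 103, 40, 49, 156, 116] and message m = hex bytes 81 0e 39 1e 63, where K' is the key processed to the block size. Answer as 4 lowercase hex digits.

02d3

Key decimal bytes [178, 103, 40, 49, 156, 116] = b2 67 28 31 9c 74 is 6 bytes > B = 5, so hash it first: H(key) = 02 82, then zero-pad to 5 bytes: K' = 02 82 00 00 00.
K' ⊕ ipad = 34 b4 36 36 36.
Inner input = 34 b4 36 36 36 ∥ 81 0e 39 1e 63.
Inner hash: sum = 52+180+54+54+54+129+14+57+30+99 = 723 → 02 d3.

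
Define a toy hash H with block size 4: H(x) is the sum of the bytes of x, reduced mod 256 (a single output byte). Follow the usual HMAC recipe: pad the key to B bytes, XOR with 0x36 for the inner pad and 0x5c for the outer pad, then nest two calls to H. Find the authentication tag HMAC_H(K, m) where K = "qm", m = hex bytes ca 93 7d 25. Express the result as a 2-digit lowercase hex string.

23

Key "qm" = 71 6d is 2 bytes ≤ B = 4; zero-pad to 4 bytes: K' = 71 6d 00 00.
K' ⊕ ipad = 47 5b 36 36.  K' ⊕ opad = 2d 31 5c 5c.
Inner input = (K'⊕ipad) ∥ m = 47 5b 36 36 ∥ ca 93 7d 25.
Inner hash: sum = 71+91+54+54+202+147+125+37 = 781; mod 256 = 13 → 0d.
Outer input = (K'⊕opad) ∥ inner = 2d 31 5c 5c ∥ 0d.
Outer hash (tag): sum = 45+49+92+92+13 = 291; mod 256 = 35 → 23.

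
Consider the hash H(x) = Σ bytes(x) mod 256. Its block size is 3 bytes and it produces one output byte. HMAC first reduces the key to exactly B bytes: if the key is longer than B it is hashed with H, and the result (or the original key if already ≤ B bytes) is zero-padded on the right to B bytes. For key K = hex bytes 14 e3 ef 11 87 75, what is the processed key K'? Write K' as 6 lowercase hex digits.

f30000

|K| = 6 > B = 3, so first hash the key.
H(K): sum = 20+227+239+17+135+117 = 755; mod 256 = 243 → f3.
Zero-pad H(K) = f3 to 3 bytes: K' = f3 00 00.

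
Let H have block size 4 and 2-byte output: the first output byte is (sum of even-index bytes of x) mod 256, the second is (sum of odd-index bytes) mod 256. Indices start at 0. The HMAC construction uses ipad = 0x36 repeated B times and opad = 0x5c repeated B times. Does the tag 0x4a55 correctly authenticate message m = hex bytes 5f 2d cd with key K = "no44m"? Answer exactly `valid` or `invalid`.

invalid

Key "no44m" = 6e 6f 34 34 6d is 5 bytes > B = 4, so hash it first: H(key) = 0f a3, then zero-pad to 4 bytes: K' = 0f a3 00 00.
K' ⊕ ipad = 39 95 36 36; K' ⊕ opad = 53 ff 5c 5c.
Inner hash: even-index sum = 411 mod 256 = 155; odd-index sum = 248 mod 256 = 248 → 9b f8.
Outer hash (recomputed tag): even-index sum = 330 mod 256 = 74; odd-index sum = 595 mod 256 = 83 → 4a 53.
Recomputed tag = 4a53; claimed = 4a55 → mismatch.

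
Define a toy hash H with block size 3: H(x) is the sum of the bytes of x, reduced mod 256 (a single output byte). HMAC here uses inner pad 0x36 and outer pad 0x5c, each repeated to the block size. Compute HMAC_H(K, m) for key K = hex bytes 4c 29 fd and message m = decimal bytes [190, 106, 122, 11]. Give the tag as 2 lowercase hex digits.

Key hex bytes 4c 29 fd is exactly B = 3 bytes: K' = 4c 29 fd.
K' ⊕ ipad = 7a 1f cb.  K' ⊕ opad = 10 75 a1.
Inner input = (K'⊕ipad) ∥ m = 7a 1f cb ∥ be 6a 7a 0b.
Inner hash: sum = 122+31+203+190+106+122+11 = 785; mod 256 = 17 → 11.
Outer input = (K'⊕opad) ∥ inner = 10 75 a1 ∥ 11.
Outer hash (tag): sum = 16+117+161+17 = 311; mod 256 = 55 → 37.

37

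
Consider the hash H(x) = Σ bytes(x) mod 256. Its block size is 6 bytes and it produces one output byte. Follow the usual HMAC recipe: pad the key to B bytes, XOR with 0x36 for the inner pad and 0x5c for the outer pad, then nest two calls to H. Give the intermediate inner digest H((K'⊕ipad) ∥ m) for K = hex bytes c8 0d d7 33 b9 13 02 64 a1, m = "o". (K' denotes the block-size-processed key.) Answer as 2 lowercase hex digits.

Key hex bytes c8 0d d7 33 b9 13 02 64 a1 is 9 bytes > B = 6, so hash it first: H(key) = b2, then zero-pad to 6 bytes: K' = b2 00 00 00 00 00.
K' ⊕ ipad = 84 36 36 36 36 36.
Inner input = 84 36 36 36 36 36 ∥ 6f.
Inner hash: sum = 132+54+54+54+54+54+111 = 513; mod 256 = 1 → 01.

01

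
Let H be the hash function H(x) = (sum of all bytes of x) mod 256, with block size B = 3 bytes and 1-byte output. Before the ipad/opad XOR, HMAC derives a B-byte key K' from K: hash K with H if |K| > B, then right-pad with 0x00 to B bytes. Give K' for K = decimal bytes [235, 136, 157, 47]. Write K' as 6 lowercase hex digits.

3f0000

|K| = 4 > B = 3, so first hash the key.
H(K): sum = 235+136+157+47 = 575; mod 256 = 63 → 3f.
Zero-pad H(K) = 3f to 3 bytes: K' = 3f 00 00.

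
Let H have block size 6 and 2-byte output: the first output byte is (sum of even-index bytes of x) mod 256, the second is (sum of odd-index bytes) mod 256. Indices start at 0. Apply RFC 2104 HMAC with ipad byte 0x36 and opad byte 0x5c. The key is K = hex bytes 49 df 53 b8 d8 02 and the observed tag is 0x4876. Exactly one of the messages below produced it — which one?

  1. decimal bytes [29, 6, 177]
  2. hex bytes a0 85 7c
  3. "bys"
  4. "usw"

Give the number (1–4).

Key hex bytes 49 df 53 b8 d8 02 is exactly B = 6 bytes: K' = 49 df 53 b8 d8 02.
K' ⊕ ipad = 7f e9 65 8e ee 34; K' ⊕ opad = 15 83 0f e4 84 5e.
m1: inner = H(7f e9 65 8e ee 34 1d 06 b1) = a0 b1; tag = H(15 83 0f e4 84 5e a0 b1) = 4876 ← matches
m2: inner = H(7f e9 65 8e ee 34 a0 85 7c) = ee 30; tag = H(15 83 0f e4 84 5e ee 30) = 96f5
m3: inner = H(7f e9 65 8e ee 34 62 79 73) = a7 24; tag = H(15 83 0f e4 84 5e a7 24) = 4fe9
m4: inner = H(7f e9 65 8e ee 34 75 73 77) = be 1e; tag = H(15 83 0f e4 84 5e be 1e) = 66e3

1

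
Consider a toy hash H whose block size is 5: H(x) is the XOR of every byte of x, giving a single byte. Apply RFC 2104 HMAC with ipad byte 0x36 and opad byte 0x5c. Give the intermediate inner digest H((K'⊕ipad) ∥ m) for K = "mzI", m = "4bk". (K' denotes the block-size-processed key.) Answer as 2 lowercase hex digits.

Key "mzI" = 6d 7a 49 is 3 bytes ≤ B = 5; zero-pad to 5 bytes: K' = 6d 7a 49 00 00.
K' ⊕ ipad = 5b 4c 7f 36 36.
Inner input = 5b 4c 7f 36 36 ∥ 34 62 6b.
Inner hash: XOR 5b⊕4c⊕7f⊕36⊕36⊕34⊕62⊕6b = 55.

55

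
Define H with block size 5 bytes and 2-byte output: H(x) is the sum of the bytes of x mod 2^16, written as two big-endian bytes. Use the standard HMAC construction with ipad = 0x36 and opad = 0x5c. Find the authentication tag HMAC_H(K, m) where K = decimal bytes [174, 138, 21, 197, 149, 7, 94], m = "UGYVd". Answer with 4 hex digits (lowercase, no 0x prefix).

Key decimal bytes [174, 138, 21, 197, 149, 7, 94] = ae 8a 15 c5 95 07 5e is 7 bytes > B = 5, so hash it first: H(key) = 03 0c, then zero-pad to 5 bytes: K' = 03 0c 00 00 00.
K' ⊕ ipad = 35 3a 36 36 36.  K' ⊕ opad = 5f 50 5c 5c 5c.
Inner input = (K'⊕ipad) ∥ m = 35 3a 36 36 36 ∥ 55 47 59 56 64.
Inner hash: sum = 53+58+54+54+54+85+71+89+86+100 = 704 → 02 c0.
Outer input = (K'⊕opad) ∥ inner = 5f 50 5c 5c 5c ∥ 02 c0.
Outer hash (tag): sum = 95+80+92+92+92+2+192 = 645 → 02 85.

0285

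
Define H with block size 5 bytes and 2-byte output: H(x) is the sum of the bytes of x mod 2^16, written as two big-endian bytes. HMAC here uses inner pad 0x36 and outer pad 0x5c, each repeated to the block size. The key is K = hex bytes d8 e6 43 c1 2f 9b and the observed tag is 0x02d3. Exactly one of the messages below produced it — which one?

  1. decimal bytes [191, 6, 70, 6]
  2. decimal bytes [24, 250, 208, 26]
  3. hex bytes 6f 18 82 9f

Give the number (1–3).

Key hex bytes d8 e6 43 c1 2f 9b is 6 bytes > B = 5, so hash it first: H(key) = 03 8c, then zero-pad to 5 bytes: K' = 03 8c 00 00 00.
K' ⊕ ipad = 35 ba 36 36 36; K' ⊕ opad = 5f d0 5c 5c 5c.
m1: inner = H(35 ba 36 36 36 bf 06 46 06) = 02 a2; tag = H(5f d0 5c 5c 5c 02 a2) = 02e7
m2: inner = H(35 ba 36 36 36 18 fa d0 1a) = 03 8d; tag = H(5f d0 5c 5c 5c 03 8d) = 02d3 ← matches
m3: inner = H(35 ba 36 36 36 6f 18 82 9f) = 03 39; tag = H(5f d0 5c 5c 5c 03 39) = 027f

2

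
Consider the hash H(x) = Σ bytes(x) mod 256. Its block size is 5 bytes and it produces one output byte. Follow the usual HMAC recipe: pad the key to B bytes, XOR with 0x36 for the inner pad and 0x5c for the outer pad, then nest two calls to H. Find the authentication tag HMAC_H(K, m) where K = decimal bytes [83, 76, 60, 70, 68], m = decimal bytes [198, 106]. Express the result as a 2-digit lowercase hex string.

ac

Key decimal bytes [83, 76, 60, 70, 68] = 53 4c 3c 46 44 is exactly B = 5 bytes: K' = 53 4c 3c 46 44.
K' ⊕ ipad = 65 7a 0a 70 72.  K' ⊕ opad = 0f 10 60 1a 18.
Inner input = (K'⊕ipad) ∥ m = 65 7a 0a 70 72 ∥ c6 6a.
Inner hash: sum = 101+122+10+112+114+198+106 = 763; mod 256 = 251 → fb.
Outer input = (K'⊕opad) ∥ inner = 0f 10 60 1a 18 ∥ fb.
Outer hash (tag): sum = 15+16+96+26+24+251 = 428; mod 256 = 172 → ac.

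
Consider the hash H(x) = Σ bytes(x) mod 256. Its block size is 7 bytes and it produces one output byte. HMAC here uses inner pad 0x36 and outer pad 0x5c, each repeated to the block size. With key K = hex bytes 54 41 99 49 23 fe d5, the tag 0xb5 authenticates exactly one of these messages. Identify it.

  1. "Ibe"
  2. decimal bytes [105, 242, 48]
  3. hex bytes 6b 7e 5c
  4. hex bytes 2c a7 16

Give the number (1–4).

3

Key hex bytes 54 41 99 49 23 fe d5 is exactly B = 7 bytes: K' = 54 41 99 49 23 fe d5.
K' ⊕ ipad = 62 77 af 7f 15 c8 e3; K' ⊕ opad = 08 1d c5 15 7f a2 89.
m1: inner = H(62 77 af 7f 15 c8 e3 49 62 65) = d7; tag = H(08 1d c5 15 7f a2 89 d7) = 80
m2: inner = H(62 77 af 7f 15 c8 e3 69 f2 30) = 52; tag = H(08 1d c5 15 7f a2 89 52) = fb
m3: inner = H(62 77 af 7f 15 c8 e3 6b 7e 5c) = 0c; tag = H(08 1d c5 15 7f a2 89 0c) = b5 ← matches
m4: inner = H(62 77 af 7f 15 c8 e3 2c a7 16) = b0; tag = H(08 1d c5 15 7f a2 89 b0) = 59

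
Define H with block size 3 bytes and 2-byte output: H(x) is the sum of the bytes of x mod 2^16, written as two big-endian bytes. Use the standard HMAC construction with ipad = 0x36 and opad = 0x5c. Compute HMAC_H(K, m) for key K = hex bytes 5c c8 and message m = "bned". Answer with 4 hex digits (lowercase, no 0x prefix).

012a

Key hex bytes 5c c8 is 2 bytes ≤ B = 3; zero-pad to 3 bytes: K' = 5c c8 00.
K' ⊕ ipad = 6a fe 36.  K' ⊕ opad = 00 94 5c.
Inner input = (K'⊕ipad) ∥ m = 6a fe 36 ∥ 62 6e 65 64.
Inner hash: sum = 106+254+54+98+110+101+100 = 823 → 03 37.
Outer input = (K'⊕opad) ∥ inner = 00 94 5c ∥ 03 37.
Outer hash (tag): sum = 0+148+92+3+55 = 298 → 01 2a.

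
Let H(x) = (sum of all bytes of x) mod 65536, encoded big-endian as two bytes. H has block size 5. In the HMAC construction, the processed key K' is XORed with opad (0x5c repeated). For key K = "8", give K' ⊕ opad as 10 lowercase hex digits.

Key "8" = 38 is 1 byte ≤ B = 5; zero-pad to 5 bytes: K' = 38 00 00 00 00.
XOR each byte with 0x5c: 38⊕5c=64, 00⊕5c=5c, 00⊕5c=5c, 00⊕5c=5c, 00⊕5c=5c.

645c5c5c5c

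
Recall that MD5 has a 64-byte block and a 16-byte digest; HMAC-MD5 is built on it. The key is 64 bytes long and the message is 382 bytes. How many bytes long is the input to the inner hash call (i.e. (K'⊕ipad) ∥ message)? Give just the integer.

446

Key is 64 ≤ 64 bytes, zero-padded: |K'| = 64.
Inner input = (K'⊕ipad) ∥ m → 64 + 382 = 446 bytes.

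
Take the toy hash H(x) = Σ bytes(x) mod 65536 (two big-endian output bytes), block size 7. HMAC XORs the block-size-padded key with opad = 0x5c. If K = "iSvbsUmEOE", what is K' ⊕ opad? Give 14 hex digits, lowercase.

5ffe5c5c5c5c5c

Key "iSvbsUmEOE" = 69 53 76 62 73 55 6d 45 4f 45 is 10 bytes > B = 7, so hash it first: H(key) = 03 a2, then zero-pad to 7 bytes: K' = 03 a2 00 00 00 00 00.
XOR each byte with 0x5c: 03⊕5c=5f, a2⊕5c=fe, 00⊕5c=5c, 00⊕5c=5c, 00⊕5c=5c, 00⊕5c=5c, 00⊕5c=5c.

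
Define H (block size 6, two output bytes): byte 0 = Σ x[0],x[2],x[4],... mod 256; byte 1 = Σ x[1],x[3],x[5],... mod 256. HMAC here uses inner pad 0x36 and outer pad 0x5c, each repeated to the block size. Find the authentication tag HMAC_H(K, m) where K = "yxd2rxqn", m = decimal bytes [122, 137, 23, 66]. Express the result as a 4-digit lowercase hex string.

Key "yxd2rxqn" = 79 78 64 32 72 78 71 6e is 8 bytes > B = 6, so hash it first: H(key) = c0 90, then zero-pad to 6 bytes: K' = c0 90 00 00 00 00.
K' ⊕ ipad = f6 a6 36 36 36 36.  K' ⊕ opad = 9c cc 5c 5c 5c 5c.
Inner input = (K'⊕ipad) ∥ m = f6 a6 36 36 36 36 ∥ 7a 89 17 42.
Inner hash: even-index sum = 499 mod 256 = 243; odd-index sum = 477 mod 256 = 221 → f3 dd.
Outer input = (K'⊕opad) ∥ inner = 9c cc 5c 5c 5c 5c ∥ f3 dd.
Outer hash (tag): even-index sum = 583 mod 256 = 71; odd-index sum = 609 mod 256 = 97 → 47 61.

4761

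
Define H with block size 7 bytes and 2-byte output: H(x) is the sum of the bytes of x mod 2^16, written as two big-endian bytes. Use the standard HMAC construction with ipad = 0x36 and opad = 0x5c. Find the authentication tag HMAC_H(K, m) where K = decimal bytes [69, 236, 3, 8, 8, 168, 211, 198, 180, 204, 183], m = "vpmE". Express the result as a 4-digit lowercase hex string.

036b

Key decimal bytes [69, 236, 3, 8, 8, 168, 211, 198, 180, 204, 183] = 45 ec 03 08 08 a8 d3 c6 b4 cc b7 is 11 bytes > B = 7, so hash it first: H(key) = 05 bc, then zero-pad to 7 bytes: K' = 05 bc 00 00 00 00 00.
K' ⊕ ipad = 33 8a 36 36 36 36 36.  K' ⊕ opad = 59 e0 5c 5c 5c 5c 5c.
Inner input = (K'⊕ipad) ∥ m = 33 8a 36 36 36 36 36 ∥ 76 70 6d 45.
Inner hash: sum = 51+138+54+54+54+54+54+118+112+109+69 = 867 → 03 63.
Outer input = (K'⊕opad) ∥ inner = 59 e0 5c 5c 5c 5c 5c ∥ 03 63.
Outer hash (tag): sum = 89+224+92+92+92+92+92+3+99 = 875 → 03 6b.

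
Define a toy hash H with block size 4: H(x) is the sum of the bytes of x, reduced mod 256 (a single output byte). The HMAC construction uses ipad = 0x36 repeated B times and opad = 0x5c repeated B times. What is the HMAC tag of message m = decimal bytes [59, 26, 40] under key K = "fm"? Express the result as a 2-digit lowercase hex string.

Key "fm" = 66 6d is 2 bytes ≤ B = 4; zero-pad to 4 bytes: K' = 66 6d 00 00.
K' ⊕ ipad = 50 5b 36 36.  K' ⊕ opad = 3a 31 5c 5c.
Inner input = (K'⊕ipad) ∥ m = 50 5b 36 36 ∥ 3b 1a 28.
Inner hash: sum = 80+91+54+54+59+26+40 = 404; mod 256 = 148 → 94.
Outer input = (K'⊕opad) ∥ inner = 3a 31 5c 5c ∥ 94.
Outer hash (tag): sum = 58+49+92+92+148 = 439; mod 256 = 183 → b7.

b7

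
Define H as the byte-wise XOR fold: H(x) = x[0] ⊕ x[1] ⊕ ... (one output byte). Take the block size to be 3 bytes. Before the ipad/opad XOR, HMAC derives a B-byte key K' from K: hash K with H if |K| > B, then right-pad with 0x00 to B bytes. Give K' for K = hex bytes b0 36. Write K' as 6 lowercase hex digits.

Key hex bytes b0 36 is 2 bytes ≤ B = 3; zero-pad to 3 bytes: K' = b0 36 00.

b03600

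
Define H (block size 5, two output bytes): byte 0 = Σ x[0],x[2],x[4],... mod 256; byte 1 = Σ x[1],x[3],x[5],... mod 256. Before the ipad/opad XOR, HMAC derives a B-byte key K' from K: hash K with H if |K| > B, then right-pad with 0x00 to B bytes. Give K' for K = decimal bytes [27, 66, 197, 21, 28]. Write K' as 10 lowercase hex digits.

1b42c5151c

Key decimal bytes [27, 66, 197, 21, 28] = 1b 42 c5 15 1c is exactly B = 5 bytes: K' = 1b 42 c5 15 1c.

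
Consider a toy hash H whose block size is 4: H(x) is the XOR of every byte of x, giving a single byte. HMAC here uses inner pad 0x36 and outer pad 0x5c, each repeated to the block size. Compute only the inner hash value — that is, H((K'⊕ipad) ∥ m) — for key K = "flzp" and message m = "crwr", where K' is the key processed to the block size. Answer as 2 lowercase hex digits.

14

Key "flzp" = 66 6c 7a 70 is exactly B = 4 bytes: K' = 66 6c 7a 70.
K' ⊕ ipad = 50 5a 4c 46.
Inner input = 50 5a 4c 46 ∥ 63 72 77 72.
Inner hash: XOR 50⊕5a⊕4c⊕46⊕63⊕72⊕77⊕72 = 14.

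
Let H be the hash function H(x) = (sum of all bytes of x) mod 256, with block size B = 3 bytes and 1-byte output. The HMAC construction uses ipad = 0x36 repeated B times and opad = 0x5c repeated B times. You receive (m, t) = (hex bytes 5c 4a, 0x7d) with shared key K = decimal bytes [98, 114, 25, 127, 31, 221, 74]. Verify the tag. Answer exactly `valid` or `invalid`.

Key decimal bytes [98, 114, 25, 127, 31, 221, 74] = 62 72 19 7f 1f dd 4a is 7 bytes > B = 3, so hash it first: H(key) = b2, then zero-pad to 3 bytes: K' = b2 00 00.
K' ⊕ ipad = 84 36 36; K' ⊕ opad = ee 5c 5c.
Inner hash: sum = 132+54+54+92+74 = 406; mod 256 = 150 → 96.
Outer hash (recomputed tag): sum = 238+92+92+150 = 572; mod 256 = 60 → 3c.
Recomputed tag = 3c; claimed = 7d → mismatch.

invalid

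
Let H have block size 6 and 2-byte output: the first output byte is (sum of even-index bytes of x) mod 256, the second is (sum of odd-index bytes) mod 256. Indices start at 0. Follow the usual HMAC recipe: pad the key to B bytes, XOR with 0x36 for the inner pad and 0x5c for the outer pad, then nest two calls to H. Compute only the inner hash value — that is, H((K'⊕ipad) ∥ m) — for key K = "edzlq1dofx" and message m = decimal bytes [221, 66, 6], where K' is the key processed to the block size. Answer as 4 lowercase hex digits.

7b8c

Key "edzlq1dofx" = 65 64 7a 6c 71 31 64 6f 66 78 is 10 bytes > B = 6, so hash it first: H(key) = 1a e8, then zero-pad to 6 bytes: K' = 1a e8 00 00 00 00.
K' ⊕ ipad = 2c de 36 36 36 36.
Inner input = 2c de 36 36 36 36 ∥ dd 42 06.
Inner hash: even-index sum = 379 mod 256 = 123; odd-index sum = 396 mod 256 = 140 → 7b 8c.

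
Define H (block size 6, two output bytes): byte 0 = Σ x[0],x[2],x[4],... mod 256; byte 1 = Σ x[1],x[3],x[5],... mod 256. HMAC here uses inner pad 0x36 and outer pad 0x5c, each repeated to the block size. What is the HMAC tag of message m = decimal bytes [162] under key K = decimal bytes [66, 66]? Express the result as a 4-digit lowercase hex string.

Key decimal bytes [66, 66] = 42 42 is 2 bytes ≤ B = 6; zero-pad to 6 bytes: K' = 42 42 00 00 00 00.
K' ⊕ ipad = 74 74 36 36 36 36.  K' ⊕ opad = 1e 1e 5c 5c 5c 5c.
Inner input = (K'⊕ipad) ∥ m = 74 74 36 36 36 36 ∥ a2.
Inner hash: even-index sum = 386 mod 256 = 130; odd-index sum = 224 mod 256 = 224 → 82 e0.
Outer input = (K'⊕opad) ∥ inner = 1e 1e 5c 5c 5c 5c ∥ 82 e0.
Outer hash (tag): even-index sum = 344 mod 256 = 88; odd-index sum = 438 mod 256 = 182 → 58 b6.

58b6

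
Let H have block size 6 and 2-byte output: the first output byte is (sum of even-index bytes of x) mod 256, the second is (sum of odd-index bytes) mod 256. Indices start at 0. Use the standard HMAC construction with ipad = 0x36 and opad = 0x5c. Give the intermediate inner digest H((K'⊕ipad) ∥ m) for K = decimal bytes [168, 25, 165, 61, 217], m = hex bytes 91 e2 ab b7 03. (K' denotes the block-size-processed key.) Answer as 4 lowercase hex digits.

5f09

Key decimal bytes [168, 25, 165, 61, 217] = a8 19 a5 3d d9 is 5 bytes ≤ B = 6; zero-pad to 6 bytes: K' = a8 19 a5 3d d9 00.
K' ⊕ ipad = 9e 2f 93 0b ef 36.
Inner input = 9e 2f 93 0b ef 36 ∥ 91 e2 ab b7 03.
Inner hash: even-index sum = 863 mod 256 = 95; odd-index sum = 521 mod 256 = 9 → 5f 09.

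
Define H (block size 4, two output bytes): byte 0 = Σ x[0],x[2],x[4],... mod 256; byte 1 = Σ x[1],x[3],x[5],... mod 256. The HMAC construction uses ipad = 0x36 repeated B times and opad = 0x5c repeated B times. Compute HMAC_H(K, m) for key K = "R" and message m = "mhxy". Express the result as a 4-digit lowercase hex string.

Key "R" = 52 is 1 byte ≤ B = 4; zero-pad to 4 bytes: K' = 52 00 00 00.
K' ⊕ ipad = 64 36 36 36.  K' ⊕ opad = 0e 5c 5c 5c.
Inner input = (K'⊕ipad) ∥ m = 64 36 36 36 ∥ 6d 68 78 79.
Inner hash: even-index sum = 383 mod 256 = 127; odd-index sum = 333 mod 256 = 77 → 7f 4d.
Outer input = (K'⊕opad) ∥ inner = 0e 5c 5c 5c ∥ 7f 4d.
Outer hash (tag): even-index sum = 233 mod 256 = 233; odd-index sum = 261 mod 256 = 5 → e9 05.

e905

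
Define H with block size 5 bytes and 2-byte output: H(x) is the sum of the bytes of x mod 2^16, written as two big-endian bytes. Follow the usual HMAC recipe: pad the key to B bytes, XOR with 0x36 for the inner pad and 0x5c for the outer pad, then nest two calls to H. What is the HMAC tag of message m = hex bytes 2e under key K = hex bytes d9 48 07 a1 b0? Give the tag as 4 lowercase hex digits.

03c8

Key hex bytes d9 48 07 a1 b0 is exactly B = 5 bytes: K' = d9 48 07 a1 b0.
K' ⊕ ipad = ef 7e 31 97 86.  K' ⊕ opad = 85 14 5b fd ec.
Inner input = (K'⊕ipad) ∥ m = ef 7e 31 97 86 ∥ 2e.
Inner hash: sum = 239+126+49+151+134+46 = 745 → 02 e9.
Outer input = (K'⊕opad) ∥ inner = 85 14 5b fd ec ∥ 02 e9.
Outer hash (tag): sum = 133+20+91+253+236+2+233 = 968 → 03 c8.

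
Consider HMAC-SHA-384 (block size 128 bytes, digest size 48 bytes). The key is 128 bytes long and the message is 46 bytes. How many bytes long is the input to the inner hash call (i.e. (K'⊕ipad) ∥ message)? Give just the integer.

174

Key is 128 ≤ 128 bytes, zero-padded: |K'| = 128.
Inner input = (K'⊕ipad) ∥ m → 128 + 46 = 174 bytes.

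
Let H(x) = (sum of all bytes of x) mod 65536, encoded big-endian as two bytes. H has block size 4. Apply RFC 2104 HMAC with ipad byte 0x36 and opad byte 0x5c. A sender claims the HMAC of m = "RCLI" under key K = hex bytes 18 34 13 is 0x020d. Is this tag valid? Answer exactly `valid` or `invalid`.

Key hex bytes 18 34 13 is 3 bytes ≤ B = 4; zero-pad to 4 bytes: K' = 18 34 13 00.
K' ⊕ ipad = 2e 02 25 36; K' ⊕ opad = 44 68 4f 5c.
Inner hash: sum = 46+2+37+54+82+67+76+73 = 437 → 01 b5.
Outer hash (recomputed tag): sum = 68+104+79+92+1+181 = 525 → 02 0d.
Recomputed tag = 020d; claimed = 020d → match.

valid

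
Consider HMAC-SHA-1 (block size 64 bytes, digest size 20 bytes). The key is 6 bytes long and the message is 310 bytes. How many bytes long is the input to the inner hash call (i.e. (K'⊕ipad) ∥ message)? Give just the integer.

374

Key is 6 ≤ 64 bytes, zero-padded: |K'| = 64.
Inner input = (K'⊕ipad) ∥ m → 64 + 310 = 374 bytes.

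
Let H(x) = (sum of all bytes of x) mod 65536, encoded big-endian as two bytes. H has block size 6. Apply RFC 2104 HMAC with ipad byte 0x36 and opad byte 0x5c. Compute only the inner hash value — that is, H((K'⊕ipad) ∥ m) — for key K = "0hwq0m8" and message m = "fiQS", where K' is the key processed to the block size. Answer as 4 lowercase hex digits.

02e2

Key "0hwq0m8" = 30 68 77 71 30 6d 38 is 7 bytes > B = 6, so hash it first: H(key) = 02 55, then zero-pad to 6 bytes: K' = 02 55 00 00 00 00.
K' ⊕ ipad = 34 63 36 36 36 36.
Inner input = 34 63 36 36 36 36 ∥ 66 69 51 53.
Inner hash: sum = 52+99+54+54+54+54+102+105+81+83 = 738 → 02 e2.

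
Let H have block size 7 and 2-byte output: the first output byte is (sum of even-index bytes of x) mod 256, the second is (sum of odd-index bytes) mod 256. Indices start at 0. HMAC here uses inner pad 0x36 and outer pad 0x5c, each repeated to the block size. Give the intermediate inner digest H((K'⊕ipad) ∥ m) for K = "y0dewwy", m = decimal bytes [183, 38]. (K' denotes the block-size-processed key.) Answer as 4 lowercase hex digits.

5751

Key "y0dewwy" = 79 30 64 65 77 77 79 is exactly B = 7 bytes: K' = 79 30 64 65 77 77 79.
K' ⊕ ipad = 4f 06 52 53 41 41 4f.
Inner input = 4f 06 52 53 41 41 4f ∥ b7 26.
Inner hash: even-index sum = 343 mod 256 = 87; odd-index sum = 337 mod 256 = 81 → 57 51.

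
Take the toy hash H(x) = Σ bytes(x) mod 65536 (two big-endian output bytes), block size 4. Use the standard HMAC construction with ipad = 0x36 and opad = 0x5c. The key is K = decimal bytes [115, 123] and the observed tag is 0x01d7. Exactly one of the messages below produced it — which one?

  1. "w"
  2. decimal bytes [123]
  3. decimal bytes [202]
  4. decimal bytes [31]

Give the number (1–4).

3

Key decimal bytes [115, 123] = 73 7b is 2 bytes ≤ B = 4; zero-pad to 4 bytes: K' = 73 7b 00 00.
K' ⊕ ipad = 45 4d 36 36; K' ⊕ opad = 2f 27 5c 5c.
m1: inner = H(45 4d 36 36 77) = 01 75; tag = H(2f 27 5c 5c 01 75) = 0184
m2: inner = H(45 4d 36 36 7b) = 01 79; tag = H(2f 27 5c 5c 01 79) = 0188
m3: inner = H(45 4d 36 36 ca) = 01 c8; tag = H(2f 27 5c 5c 01 c8) = 01d7 ← matches
m4: inner = H(45 4d 36 36 1f) = 01 1d; tag = H(2f 27 5c 5c 01 1d) = 012c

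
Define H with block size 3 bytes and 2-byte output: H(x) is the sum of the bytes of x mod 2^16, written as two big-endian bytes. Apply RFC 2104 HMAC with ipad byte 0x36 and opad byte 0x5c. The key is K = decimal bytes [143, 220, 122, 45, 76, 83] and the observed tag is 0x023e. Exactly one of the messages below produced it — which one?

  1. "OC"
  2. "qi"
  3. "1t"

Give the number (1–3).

3

Key decimal bytes [143, 220, 122, 45, 76, 83] = 8f dc 7a 2d 4c 53 is 6 bytes > B = 3, so hash it first: H(key) = 02 b1, then zero-pad to 3 bytes: K' = 02 b1 00.
K' ⊕ ipad = 34 87 36; K' ⊕ opad = 5e ed 5c.
m1: inner = H(34 87 36 4f 43) = 01 83; tag = H(5e ed 5c 01 83) = 022b
m2: inner = H(34 87 36 71 69) = 01 cb; tag = H(5e ed 5c 01 cb) = 0273
m3: inner = H(34 87 36 31 74) = 01 96; tag = H(5e ed 5c 01 96) = 023e ← matches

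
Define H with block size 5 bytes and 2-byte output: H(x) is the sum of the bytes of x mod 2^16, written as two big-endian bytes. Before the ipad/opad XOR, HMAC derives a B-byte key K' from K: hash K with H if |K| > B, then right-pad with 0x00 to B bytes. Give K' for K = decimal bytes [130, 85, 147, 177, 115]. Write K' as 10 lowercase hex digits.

Key decimal bytes [130, 85, 147, 177, 115] = 82 55 93 b1 73 is exactly B = 5 bytes: K' = 82 55 93 b1 73.

825593b173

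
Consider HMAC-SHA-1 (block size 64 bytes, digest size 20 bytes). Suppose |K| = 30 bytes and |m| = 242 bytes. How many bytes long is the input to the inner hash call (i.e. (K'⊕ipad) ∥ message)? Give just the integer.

Key is 30 ≤ 64 bytes, zero-padded: |K'| = 64.
Inner input = (K'⊕ipad) ∥ m → 64 + 242 = 306 bytes.

306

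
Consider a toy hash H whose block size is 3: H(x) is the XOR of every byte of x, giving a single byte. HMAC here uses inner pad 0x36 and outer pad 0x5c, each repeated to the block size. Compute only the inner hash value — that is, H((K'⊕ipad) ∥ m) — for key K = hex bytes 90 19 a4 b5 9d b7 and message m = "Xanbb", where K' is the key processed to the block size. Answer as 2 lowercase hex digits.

Key hex bytes 90 19 a4 b5 9d b7 is 6 bytes > B = 3, so hash it first: H(key) = b2, then zero-pad to 3 bytes: K' = b2 00 00.
K' ⊕ ipad = 84 36 36.
Inner input = 84 36 36 ∥ 58 61 6e 62 62.
Inner hash: XOR 84⊕36⊕36⊕58⊕61⊕6e⊕62⊕62 = d3.

d3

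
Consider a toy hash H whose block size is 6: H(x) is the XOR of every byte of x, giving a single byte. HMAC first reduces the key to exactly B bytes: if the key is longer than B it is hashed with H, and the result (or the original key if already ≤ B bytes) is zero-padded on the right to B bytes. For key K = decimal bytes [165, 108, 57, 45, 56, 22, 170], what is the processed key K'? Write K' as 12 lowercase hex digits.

590000000000

|K| = 7 > B = 6, so first hash the key.
H(K): XOR a5⊕6c⊕39⊕2d⊕38⊕16⊕aa = 59.
Zero-pad H(K) = 59 to 6 bytes: K' = 59 00 00 00 00 00.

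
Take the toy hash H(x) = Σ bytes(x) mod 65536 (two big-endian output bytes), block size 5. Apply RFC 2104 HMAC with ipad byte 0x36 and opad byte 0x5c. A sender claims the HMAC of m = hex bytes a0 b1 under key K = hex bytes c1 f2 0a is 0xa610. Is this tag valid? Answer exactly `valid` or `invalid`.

invalid

Key hex bytes c1 f2 0a is 3 bytes ≤ B = 5; zero-pad to 5 bytes: K' = c1 f2 0a 00 00.
K' ⊕ ipad = f7 c4 3c 36 36; K' ⊕ opad = 9d ae 56 5c 5c.
Inner hash: sum = 247+196+60+54+54+160+177 = 948 → 03 b4.
Outer hash (recomputed tag): sum = 157+174+86+92+92+3+180 = 784 → 03 10.
Recomputed tag = 0310; claimed = a610 → mismatch.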